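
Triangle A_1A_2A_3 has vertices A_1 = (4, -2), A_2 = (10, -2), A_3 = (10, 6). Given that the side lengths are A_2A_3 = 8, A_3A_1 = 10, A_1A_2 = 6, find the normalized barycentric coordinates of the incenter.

(1/3, 5/12, 1/4)

The incenter has barycentric coordinates proportional to the opposite side lengths: (8 : 10 : 6).
Normalizing by 8+10+6 = 24 gives (1/3, 5/12, 1/4).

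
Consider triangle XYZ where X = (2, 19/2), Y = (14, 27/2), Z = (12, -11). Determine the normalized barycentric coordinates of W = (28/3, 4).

Signed area of the reference triangle: [XYZ] = ½·(2·(27/2−(-11)) + 14·(-11−(19/2)) + 12·(19/2−(27/2))) = ½·(49 − 287 − 48) = -143.
[WYZ] = ½·((28/3)·(27/2−(-11)) + 14·(-11−4) + 12·(4−(27/2))) = ½·(686/3 − 210 − 114) = -143/3, so the X-coordinate is (-143/3)/(-143) = 1/3.
[XWZ] = ½·(2·(4−(-11)) + (28/3)·(-11−(19/2)) + 12·(19/2−4)) = ½·(30 − 574/3 + 66) = -143/3, so the Y-coordinate is 1/3.
[XYW] = ½·(2·(27/2−4) + 14·(4−(19/2)) + (28/3)·(19/2−(27/2))) = ½·(19 − 77 − 112/3) = -143/3, so the Z-coordinate is 1/3.

(1/3, 1/3, 1/3)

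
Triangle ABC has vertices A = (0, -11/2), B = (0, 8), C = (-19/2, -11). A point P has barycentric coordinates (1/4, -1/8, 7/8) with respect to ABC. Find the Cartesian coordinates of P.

(-133/16, -12)

P = (1/4)·A + (-1/8)·B + (7/8)·C.
x-coordinate: (1/4)·0 + (-1/8)·0 + (7/8)·(-19/2) = -133/16.
y-coordinate: (1/4)·(-11/2) + (-1/8)·8 + (7/8)·(-11) = -12.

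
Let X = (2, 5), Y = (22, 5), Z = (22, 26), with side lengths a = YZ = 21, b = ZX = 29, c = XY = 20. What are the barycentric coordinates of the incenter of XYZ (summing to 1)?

(3/10, 29/70, 2/7)

The incenter has barycentric coordinates proportional to the opposite side lengths: (21 : 29 : 20).
Normalizing by 21+29+20 = 70 gives (3/10, 29/70, 2/7).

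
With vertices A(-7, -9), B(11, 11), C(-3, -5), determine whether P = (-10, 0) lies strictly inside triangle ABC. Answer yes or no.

no

Barycentric coordinates of P: (91/4, 6, -111/4).
The three coordinates are positive, positive, negative; a point is interior exactly when all three are positive.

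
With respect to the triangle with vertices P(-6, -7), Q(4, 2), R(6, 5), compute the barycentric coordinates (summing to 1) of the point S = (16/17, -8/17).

Signed area of the reference triangle: [PQR] = ½·((-6)·(2−5) + 4·(5−(-7)) + 6·(-7−2)) = ½·(18 + 48 − 54) = 6.
[SQR] = ½·((16/17)·(2−5) + 4·(5−(-8/17)) + 6·(-8/17−2)) = ½·(-48/17 + 372/17 − 252/17) = 36/17, so the P-coordinate is (36/17)/6 = 6/17.
[PSR] = ½·((-6)·(-8/17−5) + (16/17)·(5−(-7)) + 6·(-7−(-8/17))) = ½·(558/17 + 192/17 − 666/17) = 42/17, so the Q-coordinate is 7/17.
[PQS] = ½·((-6)·(2−(-8/17)) + 4·(-8/17−(-7)) + (16/17)·(-7−2)) = ½·(-252/17 + 444/17 − 144/17) = 24/17, so the R-coordinate is 4/17.
Check: 6/17 + 7/17 + 4/17 = 1.

(6/17, 7/17, 4/17)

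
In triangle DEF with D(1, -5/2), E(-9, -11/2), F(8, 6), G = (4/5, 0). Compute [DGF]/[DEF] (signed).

[DEF] = ½·(1·(-11/2−6) + (-9)·(6−(-5/2)) + 8·(-5/2−(-11/2))) = ½·(-23/2 − 153/2 + 24) = -32.
[DGF] = ½·(1·(0−6) + (4/5)·(6−(-5/2)) + 8·(-5/2−0)) = ½·(-6 + 34/5 − 20) = -48/5, so the ratio is (-48/5)/(-32) = 3/10.

3/10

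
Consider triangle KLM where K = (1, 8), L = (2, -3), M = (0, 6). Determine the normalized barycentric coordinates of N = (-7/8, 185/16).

(1/4, -9/16, 21/16)

Signed area of the reference triangle: [KLM] = ½·(1·(-3−6) + 2·(6−8) + 0·(8−(-3))) = ½·(-9 − 4 + 0) = -13/2.
[NLM] = ½·((-7/8)·(-3−6) + 2·(6−(185/16)) + 0·(185/16−(-3))) = ½·(63/8 − 89/8 + 0) = -13/8, so the K-coordinate is (-13/8)/(-13/2) = 1/4.
[KNM] = ½·(1·(185/16−6) + (-7/8)·(6−8) + 0·(8−(185/16))) = ½·(89/16 + 7/4 + 0) = 117/32, so the L-coordinate is -9/16.
[KLN] = ½·(1·(-3−(185/16)) + 2·(185/16−8) + (-7/8)·(8−(-3))) = ½·(-233/16 + 57/8 − 77/8) = -273/32, so the M-coordinate is 21/16.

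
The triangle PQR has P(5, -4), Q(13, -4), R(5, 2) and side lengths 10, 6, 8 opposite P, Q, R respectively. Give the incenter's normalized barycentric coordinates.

The incenter has barycentric coordinates proportional to the opposite side lengths: (10 : 6 : 8).
Normalizing by 10+6+8 = 24 gives (5/12, 1/4, 1/3).

(5/12, 1/4, 1/3)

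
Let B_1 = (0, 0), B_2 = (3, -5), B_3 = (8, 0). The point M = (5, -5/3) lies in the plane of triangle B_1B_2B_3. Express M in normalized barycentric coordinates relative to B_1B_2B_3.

Signed area of the reference triangle: [B_1B_2B_3] = ½·(0·(-5−0) + 3·(0−0) + 8·(0−(-5))) = ½·(0 + 0 + 40) = 20.
[MB_2B_3] = ½·(5·(-5−0) + 3·(0−(-5/3)) + 8·(-5/3−(-5))) = ½·(-25 + 5 + 80/3) = 10/3, so the B_1-coordinate is (10/3)/20 = 1/6.
[B_1MB_3] = ½·(0·(-5/3−0) + 5·(0−0) + 8·(0−(-5/3))) = ½·(0 + 0 + 40/3) = 20/3, so the B_2-coordinate is 1/3.
[B_1B_2M] = ½·(0·(-5−(-5/3)) + 3·(-5/3−0) + 5·(0−(-5))) = ½·(0 − 5 + 25) = 10, so the B_3-coordinate is 1/2.

(1/6, 1/3, 1/2)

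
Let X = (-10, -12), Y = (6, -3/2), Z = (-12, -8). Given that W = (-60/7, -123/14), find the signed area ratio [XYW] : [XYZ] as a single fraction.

[XYZ] = ½·((-10)·(-3/2−(-8)) + 6·(-8−(-12)) + (-12)·(-12−(-3/2))) = ½·(-65 + 24 + 126) = 85/2.
[XYW] = ½·((-10)·(-3/2−(-123/14)) + 6·(-123/14−(-12)) + (-60/7)·(-12−(-3/2))) = ½·(-510/7 + 135/7 + 90) = 255/14, so the ratio is (255/14)/(85/2) = 3/7.

3/7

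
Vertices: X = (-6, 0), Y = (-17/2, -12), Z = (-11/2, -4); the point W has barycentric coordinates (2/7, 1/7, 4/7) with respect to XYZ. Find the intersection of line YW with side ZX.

Line YW meets ZX where the Y-coordinate vanishes; zeroing W's Y-weight and renormalizing leaves Z, X-weights 4/7 : 2/7 → (2/3, 1/3).
So V = (2/3)·Z + (1/3)·X = (-17/3, -8/3).

(-17/3, -8/3)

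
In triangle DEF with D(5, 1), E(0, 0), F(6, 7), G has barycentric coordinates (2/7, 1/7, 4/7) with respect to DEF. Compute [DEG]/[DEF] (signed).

4/7

The signed ratio [DEG]/[DEF] equals the barycentric coordinate of G at vertex F, which is 4/7.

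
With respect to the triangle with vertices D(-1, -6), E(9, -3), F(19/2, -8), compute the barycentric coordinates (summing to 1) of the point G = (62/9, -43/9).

(2/9, 5/9, 2/9)

Signed area of the reference triangle: [DEF] = ½·((-1)·(-3−(-8)) + 9·(-8−(-6)) + (19/2)·(-6−(-3))) = ½·(-5 − 18 − 57/2) = -103/4.
[GEF] = ½·((62/9)·(-3−(-8)) + 9·(-8−(-43/9)) + (19/2)·(-43/9−(-3))) = ½·(310/9 − 29 − 152/9) = -103/18, so the D-coordinate is (-103/18)/(-103/4) = 2/9.
[DGF] = ½·((-1)·(-43/9−(-8)) + (62/9)·(-8−(-6)) + (19/2)·(-6−(-43/9))) = ½·(-29/9 − 124/9 − 209/18) = -515/36, so the E-coordinate is 5/9.
[DEG] = ½·((-1)·(-3−(-43/9)) + 9·(-43/9−(-6)) + (62/9)·(-6−(-3))) = ½·(-16/9 + 11 − 62/3) = -103/18, so the F-coordinate is 2/9.
Check: 2/9 + 5/9 + 2/9 = 1.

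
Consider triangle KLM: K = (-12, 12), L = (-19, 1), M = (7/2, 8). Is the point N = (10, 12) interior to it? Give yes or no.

no

Barycentric coordinates of N: (89/397, -176/397, 484/397).
The three coordinates are positive, negative, positive; a point is interior exactly when all three are positive.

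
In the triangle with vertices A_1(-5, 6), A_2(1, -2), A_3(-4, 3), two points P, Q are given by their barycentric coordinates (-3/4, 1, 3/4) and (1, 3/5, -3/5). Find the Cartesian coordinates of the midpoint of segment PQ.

Barycentric coordinates of the midpoint are the average: (1/8, 4/5, 3/40).
Converting: (1/8)·A_1 + (4/5)·A_2 + (3/40)·A_3 = (-1/8, -5/8).

(-1/8, -5/8)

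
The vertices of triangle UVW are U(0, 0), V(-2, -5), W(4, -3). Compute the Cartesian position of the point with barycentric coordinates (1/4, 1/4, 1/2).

P = (1/4)·U + (1/4)·V + (1/2)·W.
x-coordinate: (1/4)·0 + (1/4)·(-2) + (1/2)·4 = 3/2.
y-coordinate: (1/4)·0 + (1/4)·(-5) + (1/2)·(-3) = -11/4.

(3/2, -11/4)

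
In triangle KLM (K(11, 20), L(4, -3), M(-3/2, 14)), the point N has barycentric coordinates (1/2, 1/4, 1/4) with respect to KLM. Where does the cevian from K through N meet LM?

Line KN meets LM where the K-coordinate vanishes; zeroing N's K-weight and renormalizing leaves L, M-weights 1/4 : 1/4 → (1/2, 1/2).
So J = (1/2)·L + (1/2)·M = (5/4, 11/2).

(5/4, 11/2)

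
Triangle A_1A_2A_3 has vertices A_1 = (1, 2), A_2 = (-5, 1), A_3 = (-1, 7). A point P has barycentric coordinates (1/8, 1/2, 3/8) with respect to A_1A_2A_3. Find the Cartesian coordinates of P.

(-11/4, 27/8)

P = (1/8)·A_1 + (1/2)·A_2 + (3/8)·A_3.
x-coordinate: (1/8)·1 + (1/2)·(-5) + (3/8)·(-1) = -11/4.
y-coordinate: (1/8)·2 + (1/2)·1 + (3/8)·7 = 27/8.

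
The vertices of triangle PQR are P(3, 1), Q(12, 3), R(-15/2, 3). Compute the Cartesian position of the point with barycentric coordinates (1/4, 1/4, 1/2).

(0, 5/2)

S = (1/4)·P + (1/4)·Q + (1/2)·R.
x-coordinate: (1/4)·3 + (1/4)·12 + (1/2)·(-15/2) = 0.
y-coordinate: (1/4)·1 + (1/4)·3 + (1/2)·3 = 5/2.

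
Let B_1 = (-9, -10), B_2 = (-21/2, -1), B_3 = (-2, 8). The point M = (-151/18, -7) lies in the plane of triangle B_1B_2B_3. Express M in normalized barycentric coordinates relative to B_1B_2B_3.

(7/9, 1/9, 1/9)

Signed area of the reference triangle: [B_1B_2B_3] = ½·((-9)·(-1−8) + (-21/2)·(8−(-10)) + (-2)·(-10−(-1))) = ½·(81 − 189 + 18) = -45.
[MB_2B_3] = ½·((-151/18)·(-1−8) + (-21/2)·(8−(-7)) + (-2)·(-7−(-1))) = ½·(151/2 − 315/2 + 12) = -35, so the B_1-coordinate is (-35)/(-45) = 7/9.
[B_1MB_3] = ½·((-9)·(-7−8) + (-151/18)·(8−(-10)) + (-2)·(-10−(-7))) = ½·(135 − 151 + 6) = -5, so the B_2-coordinate is 1/9.
[B_1B_2M] = ½·((-9)·(-1−(-7)) + (-21/2)·(-7−(-10)) + (-151/18)·(-10−(-1))) = ½·(-54 − 63/2 + 151/2) = -5, so the B_3-coordinate is 1/9.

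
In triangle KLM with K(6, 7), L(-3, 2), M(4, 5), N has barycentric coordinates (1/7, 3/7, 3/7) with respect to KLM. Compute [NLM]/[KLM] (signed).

The signed ratio [NLM]/[KLM] equals the barycentric coordinate of N at vertex K, which is 1/7.

1/7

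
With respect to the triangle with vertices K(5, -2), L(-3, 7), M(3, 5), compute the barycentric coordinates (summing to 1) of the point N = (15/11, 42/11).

(3/11, 4/11, 4/11)

Signed area of the reference triangle: [KLM] = ½·(5·(7−5) + (-3)·(5−(-2)) + 3·(-2−7)) = ½·(10 − 21 − 27) = -19.
[NLM] = ½·((15/11)·(7−5) + (-3)·(5−(42/11)) + 3·(42/11−7)) = ½·(30/11 − 39/11 − 105/11) = -57/11, so the K-coordinate is (-57/11)/(-19) = 3/11.
[KNM] = ½·(5·(42/11−5) + (15/11)·(5−(-2)) + 3·(-2−(42/11))) = ½·(-65/11 + 105/11 − 192/11) = -76/11, so the L-coordinate is 4/11.
[KLN] = ½·(5·(7−(42/11)) + (-3)·(42/11−(-2)) + (15/11)·(-2−7)) = ½·(175/11 − 192/11 − 135/11) = -76/11, so the M-coordinate is 4/11.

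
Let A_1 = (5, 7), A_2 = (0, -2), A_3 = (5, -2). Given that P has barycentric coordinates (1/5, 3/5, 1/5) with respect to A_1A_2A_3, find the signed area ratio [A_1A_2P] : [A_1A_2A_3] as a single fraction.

The signed ratio [A_1A_2P]/[A_1A_2A_3] equals the barycentric coordinate of P at vertex A_3, which is 1/5.

1/5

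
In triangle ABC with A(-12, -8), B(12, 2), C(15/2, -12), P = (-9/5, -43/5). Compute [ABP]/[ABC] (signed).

2/5

[ABC] = ½·((-12)·(2−(-12)) + 12·(-12−(-8)) + (15/2)·(-8−2)) = ½·(-168 − 48 − 75) = -291/2.
[ABP] = ½·((-12)·(2−(-43/5)) + 12·(-43/5−(-8)) + (-9/5)·(-8−2)) = ½·(-636/5 − 36/5 + 18) = -291/5, so the ratio is (-291/5)/(-291/2) = 2/5.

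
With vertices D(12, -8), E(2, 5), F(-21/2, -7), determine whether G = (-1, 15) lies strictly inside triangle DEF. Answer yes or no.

Barycentric coordinates of G: (-322/565, 1009/565, -122/565).
The three coordinates are negative, positive, negative; a point is interior exactly when all three are positive.

no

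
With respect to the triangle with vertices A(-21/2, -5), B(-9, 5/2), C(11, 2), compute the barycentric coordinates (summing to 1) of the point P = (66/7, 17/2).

(-6/7, 1, 6/7)

Signed area of the reference triangle: [ABC] = ½·((-21/2)·(5/2−2) + (-9)·(2−(-5)) + 11·(-5−(5/2))) = ½·(-21/4 − 63 − 165/2) = -603/8.
[PBC] = ½·((66/7)·(5/2−2) + (-9)·(2−(17/2)) + 11·(17/2−(5/2))) = ½·(33/7 + 117/2 + 66) = 1809/28, so the A-coordinate is (1809/28)/(-603/8) = -6/7.
[APC] = ½·((-21/2)·(17/2−2) + (66/7)·(2−(-5)) + 11·(-5−(17/2))) = ½·(-273/4 + 66 − 297/2) = -603/8, so the B-coordinate is 1.
[ABP] = ½·((-21/2)·(5/2−(17/2)) + (-9)·(17/2−(-5)) + (66/7)·(-5−(5/2))) = ½·(63 − 243/2 − 495/7) = -1809/28, so the C-coordinate is 6/7.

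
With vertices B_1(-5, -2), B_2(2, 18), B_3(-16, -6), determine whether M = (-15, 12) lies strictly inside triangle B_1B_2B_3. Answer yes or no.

no

Barycentric coordinates of M: (-25/16, 97/96, 149/96).
The three coordinates are negative, positive, positive; a point is interior exactly when all three are positive.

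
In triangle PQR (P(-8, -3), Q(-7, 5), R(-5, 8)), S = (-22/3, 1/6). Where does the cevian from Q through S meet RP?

Barycentric coordinates of S with respect to PQR: (2/3, 1/6, 1/6).
On side RP the Q-coordinate is zero; dropping S's Q-weight 1/6 and renormalizing the remaining 1/6 : 2/3 gives weights 1/5, 4/5 on R, P.
T = (1/5)·(-5, 8) + (4/5)·(-8, -3) = (-37/5, -4/5).

(-37/5, -4/5)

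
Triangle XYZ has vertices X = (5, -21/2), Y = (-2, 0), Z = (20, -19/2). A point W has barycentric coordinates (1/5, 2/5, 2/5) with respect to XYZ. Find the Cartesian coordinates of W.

W = (1/5)·X + (2/5)·Y + (2/5)·Z.
x-coordinate: (1/5)·5 + (2/5)·(-2) + (2/5)·20 = 41/5.
y-coordinate: (1/5)·(-21/2) + (2/5)·0 + (2/5)·(-19/2) = -59/10.

(41/5, -59/10)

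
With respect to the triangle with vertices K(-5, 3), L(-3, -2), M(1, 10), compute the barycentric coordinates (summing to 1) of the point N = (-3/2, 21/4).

(1/4, 1/4, 1/2)

Signed area of the reference triangle: [KLM] = ½·((-5)·(-2−10) + (-3)·(10−3) + 1·(3−(-2))) = ½·(60 − 21 + 5) = 22.
[NLM] = ½·((-3/2)·(-2−10) + (-3)·(10−(21/4)) + 1·(21/4−(-2))) = ½·(18 − 57/4 + 29/4) = 11/2, so the K-coordinate is (11/2)/22 = 1/4.
[KNM] = ½·((-5)·(21/4−10) + (-3/2)·(10−3) + 1·(3−(21/4))) = ½·(95/4 − 21/2 − 9/4) = 11/2, so the L-coordinate is 1/4.
[KLN] = ½·((-5)·(-2−(21/4)) + (-3)·(21/4−3) + (-3/2)·(3−(-2))) = ½·(145/4 − 27/4 − 15/2) = 11, so the M-coordinate is 1/2.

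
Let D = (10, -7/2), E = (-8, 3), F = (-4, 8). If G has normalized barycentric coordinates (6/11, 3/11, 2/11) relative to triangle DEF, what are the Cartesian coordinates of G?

(28/11, 4/11)

G = (6/11)·D + (3/11)·E + (2/11)·F.
x-coordinate: (6/11)·10 + (3/11)·(-8) + (2/11)·(-4) = 28/11.
y-coordinate: (6/11)·(-7/2) + (3/11)·3 + (2/11)·8 = 4/11.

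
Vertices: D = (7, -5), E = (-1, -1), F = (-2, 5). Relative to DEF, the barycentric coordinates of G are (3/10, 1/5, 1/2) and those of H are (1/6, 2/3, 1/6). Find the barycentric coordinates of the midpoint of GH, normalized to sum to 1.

Since both coordinate triples sum to 1, the midpoint's barycentrics are the componentwise average.
(3/10+1/6)/2 = 7/30; similarly 13/30 and 1/3.

(7/30, 13/30, 1/3)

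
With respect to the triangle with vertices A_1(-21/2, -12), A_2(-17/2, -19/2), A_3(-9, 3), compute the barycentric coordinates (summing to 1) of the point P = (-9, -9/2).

Signed area of the reference triangle: [A_1A_2A_3] = ½·((-21/2)·(-19/2−3) + (-17/2)·(3−(-12)) + (-9)·(-12−(-19/2))) = ½·(525/4 − 255/2 + 45/2) = 105/8.
[PA_2A_3] = ½·((-9)·(-19/2−3) + (-17/2)·(3−(-9/2)) + (-9)·(-9/2−(-19/2))) = ½·(225/2 − 255/4 − 45) = 15/8, so the A_1-coordinate is (15/8)/(105/8) = 1/7.
[A_1PA_3] = ½·((-21/2)·(-9/2−3) + (-9)·(3−(-12)) + (-9)·(-12−(-9/2))) = ½·(315/4 − 135 + 135/2) = 45/8, so the A_2-coordinate is 3/7.
[A_1A_2P] = ½·((-21/2)·(-19/2−(-9/2)) + (-17/2)·(-9/2−(-12)) + (-9)·(-12−(-19/2))) = ½·(105/2 − 255/4 + 45/2) = 45/8, so the A_3-coordinate is 3/7.
Check: 1/7 + 3/7 + 3/7 = 1.

(1/7, 3/7, 3/7)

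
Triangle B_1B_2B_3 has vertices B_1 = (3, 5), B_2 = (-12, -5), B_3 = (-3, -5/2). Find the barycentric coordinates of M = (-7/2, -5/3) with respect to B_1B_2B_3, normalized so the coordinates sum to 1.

Signed area of the reference triangle: [B_1B_2B_3] = ½·(3·(-5−(-5/2)) + (-12)·(-5/2−5) + (-3)·(5−(-5))) = ½·(-15/2 + 90 − 30) = 105/4.
[MB_2B_3] = ½·((-7/2)·(-5−(-5/2)) + (-12)·(-5/2−(-5/3)) + (-3)·(-5/3−(-5))) = ½·(35/4 + 10 − 10) = 35/8, so the B_1-coordinate is (35/8)/(105/4) = 1/6.
[B_1MB_3] = ½·(3·(-5/3−(-5/2)) + (-7/2)·(-5/2−5) + (-3)·(5−(-5/3))) = ½·(5/2 + 105/4 − 20) = 35/8, so the B_2-coordinate is 1/6.
[B_1B_2M] = ½·(3·(-5−(-5/3)) + (-12)·(-5/3−5) + (-7/2)·(5−(-5))) = ½·(-10 + 80 − 35) = 35/2, so the B_3-coordinate is 2/3.

(1/6, 1/6, 2/3)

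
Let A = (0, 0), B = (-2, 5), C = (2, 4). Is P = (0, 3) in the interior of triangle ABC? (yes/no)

Barycentric coordinates of P: (1/3, 1/3, 1/3).
The three coordinates are positive, positive, positive; a point is interior exactly when all three are positive.

yes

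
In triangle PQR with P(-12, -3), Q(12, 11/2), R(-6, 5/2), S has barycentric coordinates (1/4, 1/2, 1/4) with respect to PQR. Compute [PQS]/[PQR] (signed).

1/4

The signed ratio [PQS]/[PQR] equals the barycentric coordinate of S at vertex R, which is 1/4.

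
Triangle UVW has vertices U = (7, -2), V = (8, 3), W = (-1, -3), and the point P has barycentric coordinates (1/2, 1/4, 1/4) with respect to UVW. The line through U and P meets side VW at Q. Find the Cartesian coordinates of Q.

(7/2, 0)

Line UP meets VW where the U-coordinate vanishes; zeroing P's U-weight and renormalizing leaves V, W-weights 1/4 : 1/4 → (1/2, 1/2).
So Q = (1/2)·V + (1/2)·W = (7/2, 0).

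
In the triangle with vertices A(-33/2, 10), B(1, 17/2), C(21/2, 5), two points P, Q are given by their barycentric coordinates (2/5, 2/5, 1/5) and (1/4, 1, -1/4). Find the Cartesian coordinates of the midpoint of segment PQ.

(-197/40, 363/40)

Barycentric coordinates of the midpoint are the average: (13/40, 7/10, -1/40).
Converting: (13/40)·A + (7/10)·B + (-1/40)·C = (-197/40, 363/40).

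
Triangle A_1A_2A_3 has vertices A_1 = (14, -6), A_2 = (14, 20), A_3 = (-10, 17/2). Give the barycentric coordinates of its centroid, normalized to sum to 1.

(1/3, 1/3, 1/3)

The centroid is the average of the vertices, so each weight is 1/3.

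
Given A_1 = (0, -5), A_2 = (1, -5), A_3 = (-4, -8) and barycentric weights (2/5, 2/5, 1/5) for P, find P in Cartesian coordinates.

P = (2/5)·A_1 + (2/5)·A_2 + (1/5)·A_3.
x-coordinate: (2/5)·0 + (2/5)·1 + (1/5)·(-4) = -2/5.
y-coordinate: (2/5)·(-5) + (2/5)·(-5) + (1/5)·(-8) = -28/5.

(-2/5, -28/5)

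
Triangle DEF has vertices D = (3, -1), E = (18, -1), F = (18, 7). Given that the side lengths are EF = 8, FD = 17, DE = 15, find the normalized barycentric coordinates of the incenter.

The incenter has barycentric coordinates proportional to the opposite side lengths: (8 : 17 : 15).
Normalizing by 8+17+15 = 40 gives (1/5, 17/40, 3/8).

(1/5, 17/40, 3/8)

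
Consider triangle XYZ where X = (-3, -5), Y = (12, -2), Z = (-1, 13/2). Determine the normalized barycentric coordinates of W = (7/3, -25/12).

Signed area of the reference triangle: [XYZ] = ½·((-3)·(-2−(13/2)) + 12·(13/2−(-5)) + (-1)·(-5−(-2))) = ½·(51/2 + 138 + 3) = 333/4.
[WYZ] = ½·((7/3)·(-2−(13/2)) + 12·(13/2−(-25/12)) + (-1)·(-25/12−(-2))) = ½·(-119/6 + 103 + 1/12) = 333/8, so the X-coordinate is (333/8)/(333/4) = 1/2.
[XWZ] = ½·((-3)·(-25/12−(13/2)) + (7/3)·(13/2−(-5)) + (-1)·(-5−(-25/12))) = ½·(103/4 + 161/6 + 35/12) = 111/4, so the Y-coordinate is 1/3.
[XYW] = ½·((-3)·(-2−(-25/12)) + 12·(-25/12−(-5)) + (7/3)·(-5−(-2))) = ½·(-1/4 + 35 − 7) = 111/8, so the Z-coordinate is 1/6.
Check: 1/2 + 1/3 + 1/6 = 1.

(1/2, 1/3, 1/6)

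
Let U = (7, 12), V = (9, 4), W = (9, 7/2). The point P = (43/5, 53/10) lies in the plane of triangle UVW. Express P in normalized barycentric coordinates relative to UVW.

Signed area of the reference triangle: [UVW] = ½·(7·(4−(7/2)) + 9·(7/2−12) + 9·(12−4)) = ½·(7/2 − 153/2 + 72) = -1/2.
[PVW] = ½·((43/5)·(4−(7/2)) + 9·(7/2−(53/10)) + 9·(53/10−4)) = ½·(43/10 − 81/5 + 117/10) = -1/10, so the U-coordinate is (-1/10)/(-1/2) = 1/5.
[UPW] = ½·(7·(53/10−(7/2)) + (43/5)·(7/2−12) + 9·(12−(53/10))) = ½·(63/5 − 731/10 + 603/10) = -1/10, so the V-coordinate is 1/5.
[UVP] = ½·(7·(4−(53/10)) + 9·(53/10−12) + (43/5)·(12−4)) = ½·(-91/10 − 603/10 + 344/5) = -3/10, so the W-coordinate is 3/5.

(1/5, 1/5, 3/5)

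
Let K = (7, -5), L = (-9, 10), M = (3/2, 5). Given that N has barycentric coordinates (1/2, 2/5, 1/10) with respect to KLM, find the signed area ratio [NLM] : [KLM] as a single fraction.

The signed ratio [NLM]/[KLM] equals the barycentric coordinate of N at vertex K, which is 1/2.

1/2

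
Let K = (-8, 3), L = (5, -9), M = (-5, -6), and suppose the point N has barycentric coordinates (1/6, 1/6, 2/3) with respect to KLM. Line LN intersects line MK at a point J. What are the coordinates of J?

(-28/5, -21/5)

Line LN meets MK where the L-coordinate vanishes; zeroing N's L-weight and renormalizing leaves M, K-weights 2/3 : 1/6 → (4/5, 1/5).
So J = (4/5)·M + (1/5)·K = (-28/5, -21/5).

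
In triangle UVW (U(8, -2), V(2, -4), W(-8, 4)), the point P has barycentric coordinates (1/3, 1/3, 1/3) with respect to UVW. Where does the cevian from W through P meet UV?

Line WP meets UV where the W-coordinate vanishes; zeroing P's W-weight and renormalizing leaves U, V-weights 1/3 : 1/3 → (1/2, 1/2).
So Q = (1/2)·U + (1/2)·V = (5, -3).

(5, -3)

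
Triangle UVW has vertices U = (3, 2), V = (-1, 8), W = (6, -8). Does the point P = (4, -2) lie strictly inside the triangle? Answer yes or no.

Barycentric coordinates of P: (5/11, 1/11, 5/11).
The three coordinates are positive, positive, positive; a point is interior exactly when all three are positive.

yes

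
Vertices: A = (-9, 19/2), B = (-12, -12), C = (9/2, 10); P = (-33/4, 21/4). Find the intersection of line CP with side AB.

(-29/3, 85/18)

Barycentric coordinates of P with respect to ABC: (7/10, 1/5, 1/10).
On side AB the C-coordinate is zero; dropping P's C-weight 1/10 and renormalizing the remaining 7/10 : 1/5 gives weights 7/9, 2/9 on A, B.
Q = (7/9)·(-9, 19/2) + (2/9)·(-12, -12) = (-29/3, 85/18).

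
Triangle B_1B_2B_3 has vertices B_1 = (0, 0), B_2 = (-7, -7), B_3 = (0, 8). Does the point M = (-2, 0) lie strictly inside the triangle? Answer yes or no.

Barycentric coordinates of M: (13/28, 2/7, 1/4).
The three coordinates are positive, positive, positive; a point is interior exactly when all three are positive.

yes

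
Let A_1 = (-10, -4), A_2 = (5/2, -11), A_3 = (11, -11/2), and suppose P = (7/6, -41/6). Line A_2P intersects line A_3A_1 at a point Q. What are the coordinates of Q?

Barycentric coordinates of P with respect to A_1A_2A_3: (1/3, 1/3, 1/3).
On side A_3A_1 the A_2-coordinate is zero; dropping P's A_2-weight 1/3 and renormalizing the remaining 1/3 : 1/3 gives weights 1/2, 1/2 on A_3, A_1.
Q = (1/2)·(11, -11/2) + (1/2)·(-10, -4) = (1/2, -19/4).

(1/2, -19/4)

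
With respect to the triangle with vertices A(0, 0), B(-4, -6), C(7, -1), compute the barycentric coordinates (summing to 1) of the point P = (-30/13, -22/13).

Signed area of the reference triangle: [ABC] = ½·(0·(-6−(-1)) + (-4)·(-1−0) + 7·(0−(-6))) = ½·(0 + 4 + 42) = 23.
[PBC] = ½·((-30/13)·(-6−(-1)) + (-4)·(-1−(-22/13)) + 7·(-22/13−(-6))) = ½·(150/13 − 36/13 + 392/13) = 253/13, so the A-coordinate is (253/13)/23 = 11/13.
[APC] = ½·(0·(-22/13−(-1)) + (-30/13)·(-1−0) + 7·(0−(-22/13))) = ½·(0 + 30/13 + 154/13) = 92/13, so the B-coordinate is 4/13.
[ABP] = ½·(0·(-6−(-22/13)) + (-4)·(-22/13−0) + (-30/13)·(0−(-6))) = ½·(0 + 88/13 − 180/13) = -46/13, so the C-coordinate is -2/13.

(11/13, 4/13, -2/13)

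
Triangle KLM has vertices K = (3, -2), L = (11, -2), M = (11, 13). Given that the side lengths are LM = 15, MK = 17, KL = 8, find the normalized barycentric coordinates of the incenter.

The incenter has barycentric coordinates proportional to the opposite side lengths: (15 : 17 : 8).
Normalizing by 15+17+8 = 40 gives (3/8, 17/40, 1/5).

(3/8, 17/40, 1/5)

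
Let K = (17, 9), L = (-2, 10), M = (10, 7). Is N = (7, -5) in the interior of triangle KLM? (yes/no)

Barycentric coordinates of N: (-17/5, -26/15, 92/15).
The three coordinates are negative, negative, positive; a point is interior exactly when all three are positive.

no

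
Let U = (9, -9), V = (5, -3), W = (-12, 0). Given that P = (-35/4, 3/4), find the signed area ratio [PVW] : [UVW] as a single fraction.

-1/4

[UVW] = ½·(9·(-3−0) + 5·(0−(-9)) + (-12)·(-9−(-3))) = ½·(-27 + 45 + 72) = 45.
[PVW] = ½·((-35/4)·(-3−0) + 5·(0−(3/4)) + (-12)·(3/4−(-3))) = ½·(105/4 − 15/4 − 45) = -45/4, so the ratio is (-45/4)/45 = -1/4.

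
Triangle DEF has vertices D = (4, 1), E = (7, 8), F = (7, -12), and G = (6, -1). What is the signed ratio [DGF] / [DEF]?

1/3

[DEF] = ½·(4·(8−(-12)) + 7·(-12−1) + 7·(1−8)) = ½·(80 − 91 − 49) = -30.
[DGF] = ½·(4·(-1−(-12)) + 6·(-12−1) + 7·(1−(-1))) = ½·(44 − 78 + 14) = -10, so the ratio is (-10)/(-30) = 1/3.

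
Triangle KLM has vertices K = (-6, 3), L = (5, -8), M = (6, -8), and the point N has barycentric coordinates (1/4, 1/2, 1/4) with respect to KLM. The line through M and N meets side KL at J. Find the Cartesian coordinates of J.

(4/3, -13/3)

Line MN meets KL where the M-coordinate vanishes; zeroing N's M-weight and renormalizing leaves K, L-weights 1/4 : 1/2 → (1/3, 2/3).
So J = (1/3)·K + (2/3)·L = (4/3, -13/3).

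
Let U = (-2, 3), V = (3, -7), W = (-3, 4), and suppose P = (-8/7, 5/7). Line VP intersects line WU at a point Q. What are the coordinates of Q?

Barycentric coordinates of P with respect to UVW: (1/7, 2/7, 4/7).
On side WU the V-coordinate is zero; dropping P's V-weight 2/7 and renormalizing the remaining 4/7 : 1/7 gives weights 4/5, 1/5 on W, U.
Q = (4/5)·(-3, 4) + (1/5)·(-2, 3) = (-14/5, 19/5).

(-14/5, 19/5)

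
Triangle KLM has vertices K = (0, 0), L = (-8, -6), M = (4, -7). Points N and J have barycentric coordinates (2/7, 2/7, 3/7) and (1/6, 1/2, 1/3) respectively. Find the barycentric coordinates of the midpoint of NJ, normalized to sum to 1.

(19/84, 11/28, 8/21)

Since both coordinate triples sum to 1, the midpoint's barycentrics are the componentwise average.
(2/7+1/6)/2 = 19/84; similarly 11/28 and 8/21.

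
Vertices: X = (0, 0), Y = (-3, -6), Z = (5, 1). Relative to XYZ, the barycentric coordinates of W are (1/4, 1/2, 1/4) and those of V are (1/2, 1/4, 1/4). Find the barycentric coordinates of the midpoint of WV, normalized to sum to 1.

(3/8, 3/8, 1/4)

Since both coordinate triples sum to 1, the midpoint's barycentrics are the componentwise average.
(1/4+1/2)/2 = 3/8; similarly 3/8 and 1/4.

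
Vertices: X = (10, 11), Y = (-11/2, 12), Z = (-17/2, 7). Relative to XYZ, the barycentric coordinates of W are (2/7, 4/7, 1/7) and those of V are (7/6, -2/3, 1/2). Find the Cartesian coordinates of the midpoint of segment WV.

Barycentric coordinates of the midpoint are the average: (61/84, -1/21, 9/28).
Converting: (61/84)·X + (-1/21)·Y + (9/28)·Z = (115/24, 29/3).

(115/24, 29/3)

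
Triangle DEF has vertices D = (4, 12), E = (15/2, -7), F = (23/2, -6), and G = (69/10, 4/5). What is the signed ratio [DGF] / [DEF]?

2/5

[DEF] = ½·(4·(-7−(-6)) + (15/2)·(-6−12) + (23/2)·(12−(-7))) = ½·(-4 − 135 + 437/2) = 159/4.
[DGF] = ½·(4·(4/5−(-6)) + (69/10)·(-6−12) + (23/2)·(12−(4/5))) = ½·(136/5 − 621/5 + 644/5) = 159/10, so the ratio is (159/10)/(159/4) = 2/5.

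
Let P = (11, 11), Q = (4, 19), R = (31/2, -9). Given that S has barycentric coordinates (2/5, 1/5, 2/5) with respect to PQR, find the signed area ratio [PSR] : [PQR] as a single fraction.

1/5

The signed ratio [PSR]/[PQR] equals the barycentric coordinate of S at vertex Q, which is 1/5.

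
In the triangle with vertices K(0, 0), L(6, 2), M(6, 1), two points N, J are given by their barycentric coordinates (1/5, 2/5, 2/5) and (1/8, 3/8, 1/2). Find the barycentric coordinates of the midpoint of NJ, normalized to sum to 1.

(13/80, 31/80, 9/20)

Since both coordinate triples sum to 1, the midpoint's barycentrics are the componentwise average.
(1/5+1/8)/2 = 13/80; similarly 31/80 and 9/20.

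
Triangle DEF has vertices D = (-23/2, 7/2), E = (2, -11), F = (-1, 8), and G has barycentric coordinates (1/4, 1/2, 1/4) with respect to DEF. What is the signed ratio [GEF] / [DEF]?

The signed ratio [GEF]/[DEF] equals the barycentric coordinate of G at vertex D, which is 1/4.

1/4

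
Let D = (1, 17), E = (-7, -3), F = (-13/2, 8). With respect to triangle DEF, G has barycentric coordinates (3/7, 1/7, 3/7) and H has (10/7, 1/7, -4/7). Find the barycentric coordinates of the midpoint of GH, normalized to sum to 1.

Since both coordinate triples sum to 1, the midpoint's barycentrics are the componentwise average.
(3/7+10/7)/2 = 13/14; similarly 1/7 and -1/14.

(13/14, 1/7, -1/14)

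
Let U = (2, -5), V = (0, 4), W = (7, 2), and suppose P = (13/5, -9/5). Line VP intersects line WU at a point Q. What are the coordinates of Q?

(13/4, -13/4)

Barycentric coordinates of P with respect to UVW: (3/5, 1/5, 1/5).
On side WU the V-coordinate is zero; dropping P's V-weight 1/5 and renormalizing the remaining 1/5 : 3/5 gives weights 1/4, 3/4 on W, U.
Q = (1/4)·(7, 2) + (3/4)·(2, -5) = (13/4, -13/4).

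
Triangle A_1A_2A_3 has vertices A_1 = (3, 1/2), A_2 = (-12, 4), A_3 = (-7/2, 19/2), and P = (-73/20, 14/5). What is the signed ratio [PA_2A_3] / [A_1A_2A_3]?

1/2

[A_1A_2A_3] = ½·(3·(4−(19/2)) + (-12)·(19/2−(1/2)) + (-7/2)·(1/2−4)) = ½·(-33/2 − 108 + 49/4) = -449/8.
[PA_2A_3] = ½·((-73/20)·(4−(19/2)) + (-12)·(19/2−(14/5)) + (-7/2)·(14/5−4)) = ½·(803/40 − 402/5 + 21/5) = -449/16, so the ratio is (-449/16)/(-449/8) = 1/2.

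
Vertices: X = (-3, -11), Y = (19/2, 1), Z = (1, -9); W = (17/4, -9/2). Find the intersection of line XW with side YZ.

Barycentric coordinates of W with respect to XYZ: (1/4, 1/2, 1/4).
On side YZ the X-coordinate is zero; dropping W's X-weight 1/4 and renormalizing the remaining 1/2 : 1/4 gives weights 2/3, 1/3 on Y, Z.
V = (2/3)·(19/2, 1) + (1/3)·(1, -9) = (20/3, -7/3).

(20/3, -7/3)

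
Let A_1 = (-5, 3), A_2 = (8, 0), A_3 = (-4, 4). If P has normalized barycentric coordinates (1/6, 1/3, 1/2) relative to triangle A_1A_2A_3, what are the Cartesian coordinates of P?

P = (1/6)·A_1 + (1/3)·A_2 + (1/2)·A_3.
x-coordinate: (1/6)·(-5) + (1/3)·8 + (1/2)·(-4) = -1/6.
y-coordinate: (1/6)·3 + (1/3)·0 + (1/2)·4 = 5/2.

(-1/6, 5/2)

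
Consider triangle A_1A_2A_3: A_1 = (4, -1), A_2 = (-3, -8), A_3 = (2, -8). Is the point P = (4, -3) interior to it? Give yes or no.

no

Barycentric coordinates of P: (5/7, -4/35, 2/5).
The three coordinates are positive, negative, positive; a point is interior exactly when all three are positive.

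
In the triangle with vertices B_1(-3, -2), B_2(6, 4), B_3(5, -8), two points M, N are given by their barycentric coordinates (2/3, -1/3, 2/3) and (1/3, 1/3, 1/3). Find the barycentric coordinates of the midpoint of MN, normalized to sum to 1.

(1/2, 0, 1/2)

Since both coordinate triples sum to 1, the midpoint's barycentrics are the componentwise average.
(2/3+1/3)/2 = 1/2; similarly 0 and 1/2.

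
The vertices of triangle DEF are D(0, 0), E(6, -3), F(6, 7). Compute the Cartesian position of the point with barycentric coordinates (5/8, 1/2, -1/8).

G = (5/8)·D + (1/2)·E + (-1/8)·F.
x-coordinate: (5/8)·0 + (1/2)·6 + (-1/8)·6 = 9/4.
y-coordinate: (5/8)·0 + (1/2)·(-3) + (-1/8)·7 = -19/8.

(9/4, -19/8)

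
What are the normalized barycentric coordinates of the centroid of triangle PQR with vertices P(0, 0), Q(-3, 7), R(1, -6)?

The centroid is the average of the vertices, so each weight is 1/3.

(1/3, 1/3, 1/3)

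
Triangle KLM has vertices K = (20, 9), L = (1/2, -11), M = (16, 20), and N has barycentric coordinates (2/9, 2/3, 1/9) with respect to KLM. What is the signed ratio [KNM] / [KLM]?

The signed ratio [KNM]/[KLM] equals the barycentric coordinate of N at vertex L, which is 2/3.

2/3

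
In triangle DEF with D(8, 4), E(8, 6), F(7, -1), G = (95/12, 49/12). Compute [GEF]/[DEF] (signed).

2/3

[DEF] = ½·(8·(6−(-1)) + 8·(-1−4) + 7·(4−6)) = ½·(56 − 40 − 14) = 1.
[GEF] = ½·((95/12)·(6−(-1)) + 8·(-1−(49/12)) + 7·(49/12−6)) = ½·(665/12 − 122/3 − 161/12) = 2/3, so the ratio is (2/3)/1 = 2/3.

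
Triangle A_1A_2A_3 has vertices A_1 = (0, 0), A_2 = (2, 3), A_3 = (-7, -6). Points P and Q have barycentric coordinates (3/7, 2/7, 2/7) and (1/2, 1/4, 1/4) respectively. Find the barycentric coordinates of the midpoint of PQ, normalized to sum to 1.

(13/28, 15/56, 15/56)

Since both coordinate triples sum to 1, the midpoint's barycentrics are the componentwise average.
(3/7+1/2)/2 = 13/28; similarly 15/56 and 15/56.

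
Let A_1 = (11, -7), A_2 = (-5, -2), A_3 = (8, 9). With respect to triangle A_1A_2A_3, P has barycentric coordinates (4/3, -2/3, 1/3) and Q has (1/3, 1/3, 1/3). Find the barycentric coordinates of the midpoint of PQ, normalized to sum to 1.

Since both coordinate triples sum to 1, the midpoint's barycentrics are the componentwise average.
(4/3+1/3)/2 = 5/6; similarly -1/6 and 1/3.

(5/6, -1/6, 1/3)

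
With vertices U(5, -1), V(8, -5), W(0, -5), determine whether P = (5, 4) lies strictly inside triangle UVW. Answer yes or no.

Barycentric coordinates of P: (9/4, -25/32, -15/32).
The three coordinates are positive, negative, negative; a point is interior exactly when all three are positive.

no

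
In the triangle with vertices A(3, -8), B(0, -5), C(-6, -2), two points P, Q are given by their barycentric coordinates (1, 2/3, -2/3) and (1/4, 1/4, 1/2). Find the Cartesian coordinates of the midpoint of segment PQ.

Barycentric coordinates of the midpoint are the average: (5/8, 11/24, -1/12).
Converting: (5/8)·A + (11/24)·B + (-1/12)·C = (19/8, -57/8).

(19/8, -57/8)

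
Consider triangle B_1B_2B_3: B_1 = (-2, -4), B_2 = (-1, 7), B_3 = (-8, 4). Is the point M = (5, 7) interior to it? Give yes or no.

Barycentric coordinates of M: (9/37, 61/37, -33/37).
The three coordinates are positive, positive, negative; a point is interior exactly when all three are positive.

no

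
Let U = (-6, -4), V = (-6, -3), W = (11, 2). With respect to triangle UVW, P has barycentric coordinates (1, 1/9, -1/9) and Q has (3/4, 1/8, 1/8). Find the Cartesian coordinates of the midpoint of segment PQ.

(-847/144, -553/144)

Barycentric coordinates of the midpoint are the average: (7/8, 17/144, 1/144).
Converting: (7/8)·U + (17/144)·V + (1/144)·W = (-847/144, -553/144).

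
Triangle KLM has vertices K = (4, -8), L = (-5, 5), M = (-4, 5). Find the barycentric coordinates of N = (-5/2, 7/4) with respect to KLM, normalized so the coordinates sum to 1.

Signed area of the reference triangle: [KLM] = ½·(4·(5−5) + (-5)·(5−(-8)) + (-4)·(-8−5)) = ½·(0 − 65 + 52) = -13/2.
[NLM] = ½·((-5/2)·(5−5) + (-5)·(5−(7/4)) + (-4)·(7/4−5)) = ½·(0 − 65/4 + 13) = -13/8, so the K-coordinate is (-13/8)/(-13/2) = 1/4.
[KNM] = ½·(4·(7/4−5) + (-5/2)·(5−(-8)) + (-4)·(-8−(7/4))) = ½·(-13 − 65/2 + 39) = -13/4, so the L-coordinate is 1/2.
[KLN] = ½·(4·(5−(7/4)) + (-5)·(7/4−(-8)) + (-5/2)·(-8−5)) = ½·(13 − 195/4 + 65/2) = -13/8, so the M-coordinate is 1/4.
Check: 1/4 + 1/2 + 1/4 = 1.

(1/4, 1/2, 1/4)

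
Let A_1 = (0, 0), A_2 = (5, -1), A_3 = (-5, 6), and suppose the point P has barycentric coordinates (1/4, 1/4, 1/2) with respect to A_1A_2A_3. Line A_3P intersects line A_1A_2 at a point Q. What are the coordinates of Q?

Line A_3P meets A_1A_2 where the A_3-coordinate vanishes; zeroing P's A_3-weight and renormalizing leaves A_1, A_2-weights 1/4 : 1/4 → (1/2, 1/2).
So Q = (1/2)·A_1 + (1/2)·A_2 = (5/2, -1/2).

(5/2, -1/2)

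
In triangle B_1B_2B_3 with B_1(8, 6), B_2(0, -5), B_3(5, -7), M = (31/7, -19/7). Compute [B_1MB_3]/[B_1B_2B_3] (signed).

[B_1B_2B_3] = ½·(8·(-5−(-7)) + 0·(-7−6) + 5·(6−(-5))) = ½·(16 + 0 + 55) = 71/2.
[B_1MB_3] = ½·(8·(-19/7−(-7)) + (31/7)·(-7−6) + 5·(6−(-19/7))) = ½·(240/7 − 403/7 + 305/7) = 71/7, so the ratio is (71/7)/(71/2) = 2/7.

2/7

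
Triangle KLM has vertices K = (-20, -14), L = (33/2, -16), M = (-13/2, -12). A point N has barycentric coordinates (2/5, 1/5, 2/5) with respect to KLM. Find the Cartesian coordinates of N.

(-73/10, -68/5)

N = (2/5)·K + (1/5)·L + (2/5)·M.
x-coordinate: (2/5)·(-20) + (1/5)·(33/2) + (2/5)·(-13/2) = -73/10.
y-coordinate: (2/5)·(-14) + (1/5)·(-16) + (2/5)·(-12) = -68/5.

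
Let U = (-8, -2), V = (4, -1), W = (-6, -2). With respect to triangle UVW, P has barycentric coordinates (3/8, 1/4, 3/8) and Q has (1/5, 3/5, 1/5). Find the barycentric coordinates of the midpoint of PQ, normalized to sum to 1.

Since both coordinate triples sum to 1, the midpoint's barycentrics are the componentwise average.
(3/8+1/5)/2 = 23/80; similarly 17/40 and 23/80.

(23/80, 17/40, 23/80)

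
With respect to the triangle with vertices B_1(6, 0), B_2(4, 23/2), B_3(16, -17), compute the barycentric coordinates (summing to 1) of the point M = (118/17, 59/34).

(7/17, 7/17, 3/17)

Signed area of the reference triangle: [B_1B_2B_3] = ½·(6·(23/2−(-17)) + 4·(-17−0) + 16·(0−(23/2))) = ½·(171 − 68 − 184) = -81/2.
[MB_2B_3] = ½·((118/17)·(23/2−(-17)) + 4·(-17−(59/34)) + 16·(59/34−(23/2))) = ½·(3363/17 − 1274/17 − 2656/17) = -567/34, so the B_1-coordinate is (-567/34)/(-81/2) = 7/17.
[B_1MB_3] = ½·(6·(59/34−(-17)) + (118/17)·(-17−0) + 16·(0−(59/34))) = ½·(1911/17 − 118 − 472/17) = -567/34, so the B_2-coordinate is 7/17.
[B_1B_2M] = ½·(6·(23/2−(59/34)) + 4·(59/34−0) + (118/17)·(0−(23/2))) = ½·(996/17 + 118/17 − 1357/17) = -243/34, so the B_3-coordinate is 3/17.
Check: 7/17 + 7/17 + 3/17 = 1.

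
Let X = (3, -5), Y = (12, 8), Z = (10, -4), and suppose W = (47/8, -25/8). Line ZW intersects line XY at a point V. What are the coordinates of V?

(9/2, -17/6)

Barycentric coordinates of W with respect to XYZ: (5/8, 1/8, 1/4).
On side XY the Z-coordinate is zero; dropping W's Z-weight 1/4 and renormalizing the remaining 5/8 : 1/8 gives weights 5/6, 1/6 on X, Y.
V = (5/6)·(3, -5) + (1/6)·(12, 8) = (9/2, -17/6).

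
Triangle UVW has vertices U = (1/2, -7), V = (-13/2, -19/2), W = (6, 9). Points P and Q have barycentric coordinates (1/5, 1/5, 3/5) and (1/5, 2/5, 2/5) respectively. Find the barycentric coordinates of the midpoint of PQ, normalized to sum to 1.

Since both coordinate triples sum to 1, the midpoint's barycentrics are the componentwise average.
(1/5+1/5)/2 = 1/5; similarly 3/10 and 1/2.

(1/5, 3/10, 1/2)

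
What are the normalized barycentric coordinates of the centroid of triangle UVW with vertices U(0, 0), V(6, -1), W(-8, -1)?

The centroid is the average of the vertices, so each weight is 1/3.

(1/3, 1/3, 1/3)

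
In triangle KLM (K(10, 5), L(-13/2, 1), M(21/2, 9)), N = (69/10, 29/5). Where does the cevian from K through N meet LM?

(29/6, 19/3)

Barycentric coordinates of N with respect to KLM: (2/5, 1/5, 2/5).
On side LM the K-coordinate is zero; dropping N's K-weight 2/5 and renormalizing the remaining 1/5 : 2/5 gives weights 1/3, 2/3 on L, M.
J = (1/3)·(-13/2, 1) + (2/3)·(21/2, 9) = (29/6, 19/3).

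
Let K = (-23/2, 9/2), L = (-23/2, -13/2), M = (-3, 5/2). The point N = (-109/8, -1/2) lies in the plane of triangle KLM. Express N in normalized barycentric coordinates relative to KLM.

(3/4, 1/2, -1/4)

Signed area of the reference triangle: [KLM] = ½·((-23/2)·(-13/2−(5/2)) + (-23/2)·(5/2−(9/2)) + (-3)·(9/2−(-13/2))) = ½·(207/2 + 23 − 33) = 187/4.
[NLM] = ½·((-109/8)·(-13/2−(5/2)) + (-23/2)·(5/2−(-1/2)) + (-3)·(-1/2−(-13/2))) = ½·(981/8 − 69/2 − 18) = 561/16, so the K-coordinate is (561/16)/(187/4) = 3/4.
[KNM] = ½·((-23/2)·(-1/2−(5/2)) + (-109/8)·(5/2−(9/2)) + (-3)·(9/2−(-1/2))) = ½·(69/2 + 109/4 − 15) = 187/8, so the L-coordinate is 1/2.
[KLN] = ½·((-23/2)·(-13/2−(-1/2)) + (-23/2)·(-1/2−(9/2)) + (-109/8)·(9/2−(-13/2))) = ½·(69 + 115/2 − 1199/8) = -187/16, so the M-coordinate is -1/4.
Check: 3/4 + 1/2 − 1/4 = 1.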